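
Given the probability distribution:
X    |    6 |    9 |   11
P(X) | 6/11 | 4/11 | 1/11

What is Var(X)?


E[X] = 83/11
E[X²] = 661/11
Var(X) = E[X²] - (E[X])² = 661/11 - 6889/121 = 382/121

Var(X) = 382/121 ≈ 3.1570


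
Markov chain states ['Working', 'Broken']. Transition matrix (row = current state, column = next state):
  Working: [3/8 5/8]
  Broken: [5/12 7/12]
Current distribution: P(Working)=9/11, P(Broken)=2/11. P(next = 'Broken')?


P(next=Broken) = Σᵢ P(now=i)×P(i→Broken)
= 9/11×5/8 + 2/11×7/12
= 45/88 + 7/66 = 163/264

P = 163/264 ≈ 0.6174


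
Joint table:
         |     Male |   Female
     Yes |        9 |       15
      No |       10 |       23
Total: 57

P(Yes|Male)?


P(Yes|Male) = 9/(9+10) = 9/19

P = 9/19 ≈ 47.37%


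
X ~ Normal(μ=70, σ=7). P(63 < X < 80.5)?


z₁=(63-70)/7=-1.0, z₂=(80.5-70)/7=1.5
P = Φ(1.5) - Φ(-1.0) = 0.933193 - 0.158655 = 0.774538 ≈ 0.7745

P(63 < X < 80.5) ≈ 0.7745


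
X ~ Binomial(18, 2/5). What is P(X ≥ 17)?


P(X ≥ 17) = Σ P(X=i) for i=17..18
P(X=17) = 7077888/3814697265625
P(X=18) = 262144/3814697265625
Sum = 7340032/3814697265625

P(X ≥ 17) = 7340032/3814697265625 ≈ 0.00%


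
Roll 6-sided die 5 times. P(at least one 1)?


P(no 1)^5 = (5/6)^5 = 3125/7776
P(≥1) = 1 - 3125/7776 = 4651/7776

P = 4651/7776 ≈ 59.81%


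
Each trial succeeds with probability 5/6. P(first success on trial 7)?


Geometric: P(X=7) = (1-p)^(k-1)×p = (1/6)^6×5/6 = 5/279936

P(X=7) = 5/279936 ≈ 0.00%


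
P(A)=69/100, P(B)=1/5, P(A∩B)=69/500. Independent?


P(A)×P(B) = 69/500
P(A∩B) = 69/500
Equal ✓ → Independent

Yes, independent


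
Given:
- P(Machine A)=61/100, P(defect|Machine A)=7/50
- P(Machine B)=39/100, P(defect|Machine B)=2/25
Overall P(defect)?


P(B) = Σ P(B|Aᵢ)×P(Aᵢ)
  7/50×61/100 = 427/5000
  2/25×39/100 = 39/1250
Sum = 583/5000

P(defect) = 583/5000 ≈ 11.66%


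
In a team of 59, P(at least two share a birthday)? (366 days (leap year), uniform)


P(all different) = Π(366-i)/366 for i=0..58
= 0.007112
P(match) = 1 - 0.007112 = 0.992888

P ≈ 0.9929 ≈ 99.29%


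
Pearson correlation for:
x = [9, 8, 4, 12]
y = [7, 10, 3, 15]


n=4, Σx=33, Σy=35, Σxy=335, Σx²=305, Σy²=383
r = (4×335 - 33×35)/√((4×305 - 33²)(4×383 - 35²))
= 185/√(131×307) = 185/√40217 ≈ 185/200.5418 ≈ 0.9225

r ≈ 0.9225


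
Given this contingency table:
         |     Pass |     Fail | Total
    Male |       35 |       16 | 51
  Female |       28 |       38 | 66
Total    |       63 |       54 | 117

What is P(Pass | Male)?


P(Pass | Male) = 35/(35+16) = 35/51

P(Pass|Male) = 35/51 ≈ 68.63%


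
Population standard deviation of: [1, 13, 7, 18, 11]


Mean = 50/5 = 10
  (1-10)²=81
  (13-10)²=9
  (7-10)²=9
  (18-10)²=64
  (11-10)²=1
Σ(x-μ)² = 164
σ² = 164/5

σ = √(164/5) ≈ 5.7271


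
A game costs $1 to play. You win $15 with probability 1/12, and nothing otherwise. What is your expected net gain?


E[gain] = (15-1)×1/12 + (-1)×11/12
= 7/6 - 11/12 = 1/4

Expected net gain = $1/4 ≈ $0.25


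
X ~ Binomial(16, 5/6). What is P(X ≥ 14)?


P(X ≥ 14) = Σ P(X=i) for i=14..16
P(X=14) = 30517578125/117546246144
P(X=15) = 30517578125/176319369216
P(X=16) = 152587890625/2821109907456
Sum = 152587890625/313456656384

P(X ≥ 14) = 152587890625/313456656384 ≈ 48.68%


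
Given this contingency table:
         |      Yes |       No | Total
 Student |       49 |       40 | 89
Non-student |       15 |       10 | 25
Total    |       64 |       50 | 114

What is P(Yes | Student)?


P(Yes | Student) = 49/(49+40) = 49/89

P(Yes|Student) = 49/89 ≈ 55.06%


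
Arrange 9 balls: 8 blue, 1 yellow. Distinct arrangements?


9!/(8!×1!) = 9

9


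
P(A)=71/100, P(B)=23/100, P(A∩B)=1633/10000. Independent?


P(A)×P(B) = 1633/10000
P(A∩B) = 1633/10000
Equal ✓ → Independent

Yes, independent


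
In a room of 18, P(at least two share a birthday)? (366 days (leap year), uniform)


P(all different) = Π(366-i)/366 for i=0..17
= 0.653862
P(match) = 1 - 0.653862 = 0.346138

P ≈ 0.3461 ≈ 34.61%


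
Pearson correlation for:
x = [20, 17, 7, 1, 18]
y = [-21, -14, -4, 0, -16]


n=5, Σx=63, Σy=-55, Σxy=-974, Σx²=1063, Σy²=909
r = (5×(-974) - 63×(-55))/√((5×1063 - 63²)(5×909 - (-55)²))
= -1405/√(1346×1520) = -1405/√2045920 ≈ -1405/1430.3566 ≈ -0.9823

r ≈ -0.9823


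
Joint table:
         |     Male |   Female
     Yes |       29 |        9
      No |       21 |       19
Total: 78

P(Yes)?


P(Yes) = (29+9)/78 = 38/78 = 19/39

P(Yes) = 19/39 ≈ 48.72%


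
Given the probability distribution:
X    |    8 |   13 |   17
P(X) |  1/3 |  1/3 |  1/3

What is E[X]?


E[X] = Σ x·P(X=x)
= (8)×(1/3) + (13)×(1/3) + (17)×(1/3)
= 38/3

E[X] = 38/3


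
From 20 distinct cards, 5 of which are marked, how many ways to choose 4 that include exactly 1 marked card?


Choose 1 of the 5 marked cards and 3 of the other 15 cards:
C(5,1)×C(15,3) = 5×455 = 2275

2275


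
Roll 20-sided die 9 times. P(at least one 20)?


P(no 20)^9 = (19/20)^9 = 322687697779/512000000000
P(≥1) = 1 - 322687697779/512000000000 = 189312302221/512000000000

P = 189312302221/512000000000 ≈ 36.98%


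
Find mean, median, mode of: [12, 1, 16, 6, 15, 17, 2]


Sorted: [1, 2, 6, 12, 15, 16, 17]
Mean = 69/7
Median = 12
Freq: {12: 1, 1: 1, 16: 1, 6: 1, 15: 1, 17: 1, 2: 1}
Mode: No mode

Mean=69/7, Median=12, Mode=No mode


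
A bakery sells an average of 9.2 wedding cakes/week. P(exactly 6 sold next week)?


Poisson(λ=9.2): P(X=6) = e^(-λ)×λ^k/k!
= e^(-9.2) × 9.2^6 / 6!
≈ 0.0001010394018 × 606355.001344 / 720 ≈ 0.085091

P(X=6) ≈ 0.085091 ≈ 8.51%


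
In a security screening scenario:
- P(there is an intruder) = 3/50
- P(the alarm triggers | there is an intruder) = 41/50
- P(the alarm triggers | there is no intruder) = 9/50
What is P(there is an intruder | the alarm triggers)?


Using Bayes' theorem:
P(A|B) = P(B|A)·P(A) / P(B)

P(the alarm triggers) = 41/50 × 3/50 + 9/50 × 47/50
= 123/2500 + 423/2500 = 273/1250

P(there is an intruder|the alarm triggers) = (123/2500) / (273/1250) = 41/182

P(there is an intruder|the alarm triggers) = 41/182 ≈ 22.53%


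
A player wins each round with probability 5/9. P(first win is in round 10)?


Geometric: P(X=10) = (1-p)^(k-1)×p = (4/9)^9×5/9 = 1310720/3486784401

P(X=10) = 1310720/3486784401 ≈ 0.04%


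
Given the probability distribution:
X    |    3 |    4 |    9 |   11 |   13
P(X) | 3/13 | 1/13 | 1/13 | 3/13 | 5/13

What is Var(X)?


E[X] = 120/13
E[X²] = 1332/13
Var(X) = E[X²] - (E[X])² = 1332/13 - 14400/169 = 2916/169

Var(X) = 2916/169 ≈ 17.2544


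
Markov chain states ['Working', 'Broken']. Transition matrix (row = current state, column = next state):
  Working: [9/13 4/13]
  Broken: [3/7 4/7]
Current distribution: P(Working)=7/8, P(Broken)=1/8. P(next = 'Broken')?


P(next=Broken) = Σᵢ P(now=i)×P(i→Broken)
= 7/8×4/13 + 1/8×4/7
= 7/26 + 1/14 = 31/91

P = 31/91 ≈ 0.3407


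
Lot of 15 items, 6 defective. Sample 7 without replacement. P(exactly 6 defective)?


Hypergeometric: C(6,6)×C(9,1)/C(15,7)
= 1×9/6435 = 1/715

P(X=6) = 1/715 ≈ 0.14%


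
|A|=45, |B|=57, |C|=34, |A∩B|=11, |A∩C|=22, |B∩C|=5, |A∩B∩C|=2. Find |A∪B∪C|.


|A∪B∪C| = 45+57+34-11-22-5+2 = 100

|A∪B∪C| = 100


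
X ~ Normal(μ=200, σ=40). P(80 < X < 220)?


z₁=(80-200)/40=-3.0, z₂=(220-200)/40=0.5
P = Φ(0.5) - Φ(-3.0) = 0.691462 - 0.001350 = 0.690112 ≈ 0.6901

P(80 < X < 220) ≈ 0.6901


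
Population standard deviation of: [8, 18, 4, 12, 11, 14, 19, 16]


Mean = 102/8 = 51/4
  (8-51/4)²=361/16
  (18-51/4)²=441/16
  (4-51/4)²=1225/16
  (12-51/4)²=9/16
  (11-51/4)²=49/16
  (14-51/4)²=25/16
  (19-51/4)²=625/16
  (16-51/4)²=169/16
Σ(x-μ)² = 363/2
σ² = (363/2)/8 = 363/16

σ = √(363/16) ≈ 4.7631


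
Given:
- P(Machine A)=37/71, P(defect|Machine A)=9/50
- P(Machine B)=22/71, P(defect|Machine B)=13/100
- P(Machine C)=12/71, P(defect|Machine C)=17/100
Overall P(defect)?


P(B) = Σ P(B|Aᵢ)×P(Aᵢ)
  9/50×37/71 = 333/3550
  13/100×22/71 = 143/3550
  17/100×12/71 = 51/1775
Sum = 289/1775

P(defect) = 289/1775 ≈ 16.28%


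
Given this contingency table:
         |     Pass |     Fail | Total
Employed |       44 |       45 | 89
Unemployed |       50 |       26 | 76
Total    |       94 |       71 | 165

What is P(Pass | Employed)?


P(Pass | Employed) = 44/(44+45) = 44/89

P(Pass|Employed) = 44/89 ≈ 49.44%


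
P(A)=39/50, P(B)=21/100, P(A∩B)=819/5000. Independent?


P(A)×P(B) = 819/5000
P(A∩B) = 819/5000
Equal ✓ → Independent

Yes, independent


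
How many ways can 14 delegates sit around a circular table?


Circular arrangements of 14 distinct objects: fix one position to break rotational symmetry.
(n-1)! = 13! = 6227020800

6227020800


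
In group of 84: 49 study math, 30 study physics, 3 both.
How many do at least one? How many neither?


|A∪B| = 49+30-3 = 76
Neither = 84-76 = 8

At least one: 76; Neither: 8


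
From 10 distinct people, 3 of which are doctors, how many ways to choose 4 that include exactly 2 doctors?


Choose 2 of the 3 doctors and 2 of the other 7 people:
C(3,2)×C(7,2) = 3×21 = 63

63


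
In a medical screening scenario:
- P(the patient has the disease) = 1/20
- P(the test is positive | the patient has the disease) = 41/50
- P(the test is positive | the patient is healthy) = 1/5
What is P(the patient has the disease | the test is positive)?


Using Bayes' theorem:
P(A|B) = P(B|A)·P(A) / P(B)

P(the test is positive) = 41/50 × 1/20 + 1/5 × 19/20
= 41/1000 + 19/100 = 231/1000

P(the patient has the disease|the test is positive) = (41/1000) / (231/1000) = 41/231

P(the patient has the disease|the test is positive) = 41/231 ≈ 17.75%


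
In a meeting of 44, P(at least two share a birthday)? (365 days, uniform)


P(all different) = Π(365-i)/365 for i=0..43
= 0.067115
P(match) = 1 - 0.067115 = 0.932885

P ≈ 0.9329 ≈ 93.29%


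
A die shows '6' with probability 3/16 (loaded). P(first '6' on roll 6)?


Geometric: P(X=6) = (1-p)^(k-1)×p = (13/16)^5×3/16 = 1113879/16777216

P(X=6) = 1113879/16777216 ≈ 6.64%


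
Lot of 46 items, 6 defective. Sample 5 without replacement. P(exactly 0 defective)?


Hypergeometric: C(6,0)×C(40,5)/C(46,5)
= 1×658008/1370754 = 36556/76153

P(X=0) = 36556/76153 ≈ 48.00%


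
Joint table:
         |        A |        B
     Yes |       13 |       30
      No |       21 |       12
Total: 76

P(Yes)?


P(Yes) = (13+30)/76 = 43/76

P(Yes) = 43/76 ≈ 56.58%


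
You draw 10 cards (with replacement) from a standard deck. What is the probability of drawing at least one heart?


P(not a heart) = 39/52 = 3/4
P(none in 10 draws) = (3/4)^10 = 59049/1048576
P(≥1 heart) = 1 - 59049/1048576 = 989527/1048576

P = 989527/1048576 ≈ 94.37%


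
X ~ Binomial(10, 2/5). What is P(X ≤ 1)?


P(X ≤ 1) = Σ P(X=i) for i=0..1
P(X=0) = 59049/9765625
P(X=1) = 78732/1953125
Sum = 452709/9765625

P(X ≤ 1) = 452709/9765625 ≈ 4.64%


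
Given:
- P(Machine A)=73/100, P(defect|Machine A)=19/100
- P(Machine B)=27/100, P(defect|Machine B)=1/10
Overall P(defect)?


P(B) = Σ P(B|Aᵢ)×P(Aᵢ)
  19/100×73/100 = 1387/10000
  1/10×27/100 = 27/1000
Sum = 1657/10000

P(defect) = 1657/10000 ≈ 16.57%


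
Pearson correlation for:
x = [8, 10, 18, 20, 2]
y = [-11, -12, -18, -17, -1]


n=5, Σx=58, Σy=-59, Σxy=-874, Σx²=892, Σy²=879
r = (5×(-874) - 58×(-59))/√((5×892 - 58²)(5×879 - (-59)²))
= -948/√(1096×914) = -948/√1001744 ≈ -948/1000.8716 ≈ -0.9472

r ≈ -0.9472


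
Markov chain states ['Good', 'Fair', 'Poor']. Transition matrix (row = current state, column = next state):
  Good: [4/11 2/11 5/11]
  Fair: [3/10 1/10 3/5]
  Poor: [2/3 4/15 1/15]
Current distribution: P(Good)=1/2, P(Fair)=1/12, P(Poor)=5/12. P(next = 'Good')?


P(next=Good) = Σᵢ P(now=i)×P(i→Good)
= 1/2×4/11 + 1/12×3/10 + 5/12×2/3
= 2/11 + 1/40 + 5/18 = 1919/3960

P = 1919/3960 ≈ 0.4846


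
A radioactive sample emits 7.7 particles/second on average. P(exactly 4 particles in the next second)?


Poisson(λ=7.7): P(X=4) = e^(-λ)×λ^k/k!
= e^(-7.7) × 7.7^4 / 4!
≈ 0.0004528271829 × 3515.3041 / 24 ≈ 0.066326

P(X=4) ≈ 0.066326 ≈ 6.63%


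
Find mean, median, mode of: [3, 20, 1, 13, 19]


Sorted: [1, 3, 13, 19, 20]
Mean = 56/5
Median = 13
Freq: {3: 1, 20: 1, 1: 1, 13: 1, 19: 1}
Mode: No mode

Mean=56/5, Median=13, Mode=No mode


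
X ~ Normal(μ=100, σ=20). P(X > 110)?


z = (110-100)/20 = 0.5
P(X > 110) = 1 - P(Z ≤ 0.5) = 1 - 0.6915 = 0.3085

P(X > 110) ≈ 0.3085


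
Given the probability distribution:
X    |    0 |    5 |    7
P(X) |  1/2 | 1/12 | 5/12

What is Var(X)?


E[X] = 10/3
E[X²] = 45/2
Var(X) = E[X²] - (E[X])² = 45/2 - 100/9 = 205/18

Var(X) = 205/18 ≈ 11.3889


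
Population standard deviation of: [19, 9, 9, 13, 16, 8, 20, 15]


Mean = 109/8
  (19-109/8)²=1849/64
  (9-109/8)²=1369/64
  (9-109/8)²=1369/64
  (13-109/8)²=25/64
  (16-109/8)²=361/64
  (8-109/8)²=2025/64
  (20-109/8)²=2601/64
  (15-109/8)²=121/64
Σ(x-μ)² = 1215/8
σ² = (1215/8)/8 = 1215/64

σ = √(1215/64) ≈ 4.3571


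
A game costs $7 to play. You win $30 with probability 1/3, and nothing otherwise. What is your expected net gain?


E[gain] = (30-7)×1/3 + (-7)×2/3
= 23/3 - 14/3 = 3

Expected net gain = $3 ≈ $3.00


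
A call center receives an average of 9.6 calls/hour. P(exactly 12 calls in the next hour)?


Poisson(λ=9.6): P(X=12) = e^(-λ)×λ^k/k!
= e^(-9.6) × 9.6^12 / 12!
≈ 6.772873649e-05 × 612709757330 / 479001600 ≈ 0.086634

P(X=12) ≈ 0.086634 ≈ 8.66%


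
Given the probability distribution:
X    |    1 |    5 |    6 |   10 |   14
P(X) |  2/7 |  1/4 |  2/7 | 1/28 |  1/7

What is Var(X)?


E[X] = 157/28
E[X²] = 1355/28
Var(X) = E[X²] - (E[X])² = 1355/28 - 24649/784 = 13291/784

Var(X) = 13291/784 ≈ 16.9528


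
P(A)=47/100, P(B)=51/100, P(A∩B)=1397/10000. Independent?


P(A)×P(B) = 2397/10000
P(A∩B) = 1397/10000
Not equal → NOT independent

No, not independent


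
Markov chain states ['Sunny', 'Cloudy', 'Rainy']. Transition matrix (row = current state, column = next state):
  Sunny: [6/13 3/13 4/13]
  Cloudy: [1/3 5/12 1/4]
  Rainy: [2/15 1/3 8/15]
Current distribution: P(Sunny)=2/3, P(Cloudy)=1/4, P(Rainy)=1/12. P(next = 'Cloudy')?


P(next=Cloudy) = Σᵢ P(now=i)×P(i→Cloudy)
= 2/3×3/13 + 1/4×5/12 + 1/12×1/3
= 2/13 + 5/48 + 1/36 = 535/1872

P = 535/1872 ≈ 0.2858


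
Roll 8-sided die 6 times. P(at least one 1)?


P(no 1)^6 = (7/8)^6 = 117649/262144
P(≥1) = 1 - 117649/262144 = 144495/262144

P = 144495/262144 ≈ 55.12%


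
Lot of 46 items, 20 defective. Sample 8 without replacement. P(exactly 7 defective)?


Hypergeometric: C(20,7)×C(26,1)/C(46,8)
= 77520×26/260932815 = 10336/1338117

P(X=7) = 10336/1338117 ≈ 0.77%


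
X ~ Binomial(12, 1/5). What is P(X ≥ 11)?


P(X ≥ 11) = Σ P(X=i) for i=11..12
P(X=11) = 48/244140625
P(X=12) = 1/244140625
Sum = 49/244140625

P(X ≥ 11) = 49/244140625 ≈ 0.00%


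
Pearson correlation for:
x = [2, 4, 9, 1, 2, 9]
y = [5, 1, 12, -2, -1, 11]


n=6, Σx=27, Σy=26, Σxy=217, Σx²=187, Σy²=296
r = (6×217 - 27×26)/√((6×187 - 27²)(6×296 - 26²))
= 600/√(393×1100) = 600/√432300 ≈ 600/657.4952 ≈ 0.9126

r ≈ 0.9126


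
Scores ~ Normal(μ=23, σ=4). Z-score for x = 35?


z = (x - μ)/σ = (35 - 23)/4 = 3.0

z = 3.0


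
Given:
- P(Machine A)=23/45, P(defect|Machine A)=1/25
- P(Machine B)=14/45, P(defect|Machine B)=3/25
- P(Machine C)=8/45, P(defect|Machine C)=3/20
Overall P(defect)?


P(B) = Σ P(B|Aᵢ)×P(Aᵢ)
  1/25×23/45 = 23/1125
  3/25×14/45 = 14/375
  3/20×8/45 = 2/75
Sum = 19/225

P(defect) = 19/225 ≈ 8.44%


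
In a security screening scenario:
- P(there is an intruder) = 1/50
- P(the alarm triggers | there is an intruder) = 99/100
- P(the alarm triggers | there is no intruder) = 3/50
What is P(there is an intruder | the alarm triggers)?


Using Bayes' theorem:
P(A|B) = P(B|A)·P(A) / P(B)

P(the alarm triggers) = 99/100 × 1/50 + 3/50 × 49/50
= 99/5000 + 147/2500 = 393/5000

P(there is an intruder|the alarm triggers) = (99/5000) / (393/5000) = 33/131

P(there is an intruder|the alarm triggers) = 33/131 ≈ 25.19%


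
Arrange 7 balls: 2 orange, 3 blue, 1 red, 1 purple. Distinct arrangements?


7!/(2!×3!×1!×1!) = 420

420


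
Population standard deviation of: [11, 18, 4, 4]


Mean = 37/4
  (11-37/4)²=49/16
  (18-37/4)²=1225/16
  (4-37/4)²=441/16
  (4-37/4)²=441/16
Σ(x-μ)² = 539/4
σ² = (539/4)/4 = 539/16

σ = √(539/16) ≈ 5.8041


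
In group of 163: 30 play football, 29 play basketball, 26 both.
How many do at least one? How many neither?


|A∪B| = 30+29-26 = 33
Neither = 163-33 = 130

At least one: 33; Neither: 130


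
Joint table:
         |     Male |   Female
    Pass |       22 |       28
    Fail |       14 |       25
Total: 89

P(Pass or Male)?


P(Pass∨Male) = P(Pass) + P(Male) - P(Pass∧Male)
= (50 + 36 - 22)/89 = 64/89

P = 64/89 ≈ 71.91%


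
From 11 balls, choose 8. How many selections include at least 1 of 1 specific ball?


Complement: C(11,8) - C(10,8) = 165 - 45 = 120

120


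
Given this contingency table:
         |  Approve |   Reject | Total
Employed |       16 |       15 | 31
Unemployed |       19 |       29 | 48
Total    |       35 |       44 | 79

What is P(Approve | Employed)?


P(Approve | Employed) = 16/(16+15) = 16/31

P(Approve|Employed) = 16/31 ≈ 51.61%


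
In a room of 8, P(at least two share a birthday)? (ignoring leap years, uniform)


P(all different) = Π(365-i)/365 for i=0..7
= 0.925665
P(match) = 1 - 0.925665 = 0.074335

P ≈ 0.0743 ≈ 7.43%


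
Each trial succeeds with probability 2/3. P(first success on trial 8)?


Geometric: P(X=8) = (1-p)^(k-1)×p = (1/3)^7×2/3 = 2/6561

P(X=8) = 2/6561 ≈ 0.03%


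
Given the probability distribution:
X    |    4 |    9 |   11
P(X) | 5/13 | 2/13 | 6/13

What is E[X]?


E[X] = Σ x·P(X=x)
= (4)×(5/13) + (9)×(2/13) + (11)×(6/13)
= 8

E[X] = 8


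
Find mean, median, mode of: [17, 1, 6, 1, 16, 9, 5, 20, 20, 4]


Sorted: [1, 1, 4, 5, 6, 9, 16, 17, 20, 20]
Mean = 99/10
Median = 15/2
Freq: {17: 1, 1: 2, 6: 1, 16: 1, 9: 1, 5: 1, 20: 2, 4: 1}
Mode: [1, 20]

Mean=99/10, Median=15/2, Mode=[1, 20]


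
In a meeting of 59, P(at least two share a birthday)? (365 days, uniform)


P(all different) = Π(365-i)/365 for i=0..58
= 0.007011
P(match) = 1 - 0.007011 = 0.992989

P ≈ 0.9930 ≈ 99.30%


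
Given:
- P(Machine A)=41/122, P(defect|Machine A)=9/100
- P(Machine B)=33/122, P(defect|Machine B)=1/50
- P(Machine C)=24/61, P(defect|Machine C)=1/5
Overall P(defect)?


P(B) = Σ P(B|Aᵢ)×P(Aᵢ)
  9/100×41/122 = 369/12200
  1/50×33/122 = 33/6100
  1/5×24/61 = 24/305
Sum = 279/2440

P(defect) = 279/2440 ≈ 11.43%


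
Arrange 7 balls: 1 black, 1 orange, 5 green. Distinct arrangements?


7!/(1!×1!×5!) = 42

42


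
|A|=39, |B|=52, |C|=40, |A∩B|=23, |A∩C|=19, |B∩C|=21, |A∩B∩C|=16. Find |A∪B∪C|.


|A∪B∪C| = 39+52+40-23-19-21+16 = 84

|A∪B∪C| = 84


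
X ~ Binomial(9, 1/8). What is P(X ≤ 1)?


P(X ≤ 1) = Σ P(X=i) for i=0..1
P(X=0) = 40353607/134217728
P(X=1) = 51883209/134217728
Sum = 5764801/8388608

P(X ≤ 1) = 5764801/8388608 ≈ 68.72%


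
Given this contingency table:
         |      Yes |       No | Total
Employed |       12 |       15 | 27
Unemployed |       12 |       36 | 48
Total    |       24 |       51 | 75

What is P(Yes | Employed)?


P(Yes | Employed) = 12/(12+15) = 12/27 = 4/9

P(Yes|Employed) = 4/9 ≈ 44.44%


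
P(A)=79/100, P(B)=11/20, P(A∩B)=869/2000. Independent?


P(A)×P(B) = 869/2000
P(A∩B) = 869/2000
Equal ✓ → Independent

Yes, independent


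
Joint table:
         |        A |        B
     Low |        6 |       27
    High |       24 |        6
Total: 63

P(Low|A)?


P(Low|A) = 6/(6+24) = 6/30 = 1/5

P = 1/5 ≈ 20.00%


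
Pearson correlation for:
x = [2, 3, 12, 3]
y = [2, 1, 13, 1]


n=4, Σx=20, Σy=17, Σxy=166, Σx²=166, Σy²=175
r = (4×166 - 20×17)/√((4×166 - 20²)(4×175 - 17²))
= 324/√(264×411) = 324/√108504 ≈ 324/329.3995 ≈ 0.9836

r ≈ 0.9836


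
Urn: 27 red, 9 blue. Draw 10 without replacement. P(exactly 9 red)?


Hypergeometric: C(27,9)×C(9,1)/C(36,10)
= 4686825×9/254186856 = 142025/855848

P(X=9) = 142025/855848 ≈ 16.59%


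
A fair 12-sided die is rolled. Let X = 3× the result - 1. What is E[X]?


E[die] = (1+12)/2 = 13/2
E[X] = 3×13/2 - 1 = 37/2

E[X] = 37/2


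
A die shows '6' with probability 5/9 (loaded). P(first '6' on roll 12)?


Geometric: P(X=12) = (1-p)^(k-1)×p = (4/9)^11×5/9 = 20971520/282429536481

P(X=12) = 20971520/282429536481 ≈ 0.01%


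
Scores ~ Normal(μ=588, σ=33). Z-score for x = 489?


z = (x - μ)/σ = (489 - 588)/33 = -3.0

z = -3.0


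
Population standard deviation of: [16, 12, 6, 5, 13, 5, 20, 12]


Mean = 89/8
  (16-89/8)²=1521/64
  (12-89/8)²=49/64
  (6-89/8)²=1681/64
  (5-89/8)²=2401/64
  (13-89/8)²=225/64
  (5-89/8)²=2401/64
  (20-89/8)²=5041/64
  (12-89/8)²=49/64
Σ(x-μ)² = 1671/8
σ² = (1671/8)/8 = 1671/64

σ = √(1671/64) ≈ 5.1097


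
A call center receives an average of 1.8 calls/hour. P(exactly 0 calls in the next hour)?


Poisson(λ=1.8): P(X=0) = e^(-λ)×λ^k/k!
= e^(-1.8) × 1.8^0 / 0!
≈ 0.1652988882 × 1 / 1 ≈ 0.165299

P(X=0) ≈ 0.165299 ≈ 16.53%


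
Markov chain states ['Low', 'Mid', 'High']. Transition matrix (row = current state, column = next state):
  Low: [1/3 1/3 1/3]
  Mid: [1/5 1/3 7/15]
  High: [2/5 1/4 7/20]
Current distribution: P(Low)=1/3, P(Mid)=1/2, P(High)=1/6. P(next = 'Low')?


P(next=Low) = Σᵢ P(now=i)×P(i→Low)
= 1/3×1/3 + 1/2×1/5 + 1/6×2/5
= 1/9 + 1/10 + 1/15 = 5/18

P = 5/18 ≈ 0.2778


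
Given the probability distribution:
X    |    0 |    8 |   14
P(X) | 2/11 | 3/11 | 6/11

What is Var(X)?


E[X] = 108/11
E[X²] = 1368/11
Var(X) = E[X²] - (E[X])² = 1368/11 - 11664/121 = 3384/121

Var(X) = 3384/121 ≈ 27.9669


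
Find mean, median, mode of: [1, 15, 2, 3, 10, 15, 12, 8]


Sorted: [1, 2, 3, 8, 10, 12, 15, 15]
Mean = 66/8 = 33/4
Median = 9
Freq: {1: 1, 15: 2, 2: 1, 3: 1, 10: 1, 12: 1, 8: 1}
Mode: [15]

Mean=33/4, Median=9, Mode=15


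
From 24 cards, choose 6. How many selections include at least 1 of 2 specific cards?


Complement: C(24,6) - C(22,6) = 134596 - 74613 = 59983

59983


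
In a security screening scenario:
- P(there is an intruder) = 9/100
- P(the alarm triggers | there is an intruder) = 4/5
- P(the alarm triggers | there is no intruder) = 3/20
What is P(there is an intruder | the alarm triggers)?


Using Bayes' theorem:
P(A|B) = P(B|A)·P(A) / P(B)

P(the alarm triggers) = 4/5 × 9/100 + 3/20 × 91/100
= 9/125 + 273/2000 = 417/2000

P(there is an intruder|the alarm triggers) = (9/125) / (417/2000) = 48/139

P(there is an intruder|the alarm triggers) = 48/139 ≈ 34.53%


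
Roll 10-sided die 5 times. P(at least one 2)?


P(no 2)^5 = (9/10)^5 = 59049/100000
P(≥1) = 1 - 59049/100000 = 40951/100000

P = 40951/100000 ≈ 40.95%


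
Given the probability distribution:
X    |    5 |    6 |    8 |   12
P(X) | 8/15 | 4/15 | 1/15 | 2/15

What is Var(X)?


E[X] = 32/5
E[X²] = 232/5
Var(X) = E[X²] - (E[X])² = 232/5 - 1024/25 = 136/25

Var(X) = 136/25 ≈ 5.4400


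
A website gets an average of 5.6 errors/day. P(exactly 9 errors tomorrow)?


Poisson(λ=5.6): P(X=9) = e^(-λ)×λ^k/k!
= e^(-5.6) × 5.6^9 / 9!
≈ 0.003697863716 × 5416169.44814 / 362880 ≈ 0.055193

P(X=9) ≈ 0.055193 ≈ 5.52%


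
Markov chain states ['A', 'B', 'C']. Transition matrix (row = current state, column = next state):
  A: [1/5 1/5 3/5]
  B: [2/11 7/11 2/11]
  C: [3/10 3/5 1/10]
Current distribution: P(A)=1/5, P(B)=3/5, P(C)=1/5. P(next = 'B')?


P(next=B) = Σᵢ P(now=i)×P(i→B)
= 1/5×1/5 + 3/5×7/11 + 1/5×3/5
= 1/25 + 21/55 + 3/25 = 149/275

P = 149/275 ≈ 0.5418


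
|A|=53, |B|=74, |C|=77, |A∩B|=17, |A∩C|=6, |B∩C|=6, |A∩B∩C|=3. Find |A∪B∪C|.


|A∪B∪C| = 53+74+77-17-6-6+3 = 178

|A∪B∪C| = 178


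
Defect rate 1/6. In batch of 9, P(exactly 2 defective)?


Binomial: P(X=2) = C(9,2)×p^2×(1-p)^7
= 36 × 1/36 × 78125/279936 = 78125/279936

P(X=2) = 78125/279936 ≈ 27.91%


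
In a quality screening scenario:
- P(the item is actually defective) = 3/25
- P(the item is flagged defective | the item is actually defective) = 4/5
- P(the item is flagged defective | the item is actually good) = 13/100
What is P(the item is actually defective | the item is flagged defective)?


Using Bayes' theorem:
P(A|B) = P(B|A)·P(A) / P(B)

P(the item is flagged defective) = 4/5 × 3/25 + 13/100 × 22/25
= 12/125 + 143/1250 = 263/1250

P(the item is actually defective|the item is flagged defective) = (12/125) / (263/1250) = 120/263

P(the item is actually defective|the item is flagged defective) = 120/263 ≈ 45.63%


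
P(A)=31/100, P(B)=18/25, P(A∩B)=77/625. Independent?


P(A)×P(B) = 279/1250
P(A∩B) = 77/625
Not equal → NOT independent

No, not independent


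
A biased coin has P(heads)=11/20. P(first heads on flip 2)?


Geometric: P(X=2) = (1-p)^(k-1)×p = (9/20)^1×11/20 = 99/400

P(X=2) = 99/400 ≈ 24.75%


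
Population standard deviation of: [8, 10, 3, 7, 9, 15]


Mean = 52/6 = 26/3
  (8-26/3)²=4/9
  (10-26/3)²=16/9
  (3-26/3)²=289/9
  (7-26/3)²=25/9
  (9-26/3)²=1/9
  (15-26/3)²=361/9
Σ(x-μ)² = 232/3
σ² = (232/3)/6 = 116/9

σ = √(116/9) ≈ 3.5901


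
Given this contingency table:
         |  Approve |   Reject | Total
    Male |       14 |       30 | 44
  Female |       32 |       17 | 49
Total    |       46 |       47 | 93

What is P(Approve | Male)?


P(Approve | Male) = 14/(14+30) = 14/44 = 7/22

P(Approve|Male) = 7/22 ≈ 31.82%


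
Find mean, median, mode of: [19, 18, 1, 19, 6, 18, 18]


Sorted: [1, 6, 18, 18, 18, 19, 19]
Mean = 99/7
Median = 18
Freq: {19: 2, 18: 3, 1: 1, 6: 1}
Mode: [18]

Mean=99/7, Median=18, Mode=18


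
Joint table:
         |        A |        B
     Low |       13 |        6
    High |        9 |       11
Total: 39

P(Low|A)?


P(Low|A) = 13/(13+9) = 13/22

P = 13/22 ≈ 59.09%


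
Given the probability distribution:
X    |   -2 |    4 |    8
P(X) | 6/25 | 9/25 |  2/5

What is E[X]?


E[X] = Σ x·P(X=x)
= (-2)×(6/25) + (4)×(9/25) + (8)×(2/5)
= 104/25

E[X] = 104/25


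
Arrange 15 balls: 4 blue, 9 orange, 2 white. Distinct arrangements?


15!/(4!×9!×2!) = 75075

75075


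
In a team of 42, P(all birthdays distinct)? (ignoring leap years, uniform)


P(all different) = Π(365-i)/365 for i=0..41
= (365/365)×(364/365)×...×(324/365)
= 0.085970

P ≈ 0.0860 ≈ 8.60%


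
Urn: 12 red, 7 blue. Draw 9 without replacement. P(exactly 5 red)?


Hypergeometric: C(12,5)×C(7,4)/C(19,9)
= 792×35/92378 = 1260/4199

P(X=5) = 1260/4199 ≈ 30.01%


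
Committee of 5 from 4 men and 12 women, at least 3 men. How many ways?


Count by #men:
  3M,2W: C(4,3)×C(12,2)=264
  4M,1W: C(4,4)×C(12,1)=12
Total = 276

276


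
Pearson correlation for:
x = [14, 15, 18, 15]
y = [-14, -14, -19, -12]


n=4, Σx=62, Σy=-59, Σxy=-928, Σx²=970, Σy²=897
r = (4×(-928) - 62×(-59))/√((4×970 - 62²)(4×897 - (-59)²))
= -54/√(36×107) = -54/√3852 ≈ -54/62.0645 ≈ -0.8701

r ≈ -0.8701


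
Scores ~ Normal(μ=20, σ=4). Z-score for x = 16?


z = (x - μ)/σ = (16 - 20)/4 = -1.0

z = -1.0


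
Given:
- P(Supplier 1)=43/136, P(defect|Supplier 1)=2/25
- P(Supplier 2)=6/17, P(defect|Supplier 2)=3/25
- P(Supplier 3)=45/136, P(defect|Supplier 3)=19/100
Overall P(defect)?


P(B) = Σ P(B|Aᵢ)×P(Aᵢ)
  2/25×43/136 = 43/1700
  3/25×6/17 = 18/425
  19/100×45/136 = 171/2720
Sum = 71/544

P(defect) = 71/544 ≈ 13.05%


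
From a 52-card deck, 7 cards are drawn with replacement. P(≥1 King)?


P(not a King) = 48/52 = 12/13
P(none in 7 draws) = (12/13)^7 = 35831808/62748517
P(≥1 King) = 1 - 35831808/62748517 = 26916709/62748517

P = 26916709/62748517 ≈ 42.90%


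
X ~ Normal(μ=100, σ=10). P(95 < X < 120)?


z₁=(95-100)/10=-0.5, z₂=(120-100)/10=2.0
P = Φ(2.0) - Φ(-0.5) = 0.977250 - 0.308538 = 0.668712 ≈ 0.6687

P(95 < X < 120) ≈ 0.6687


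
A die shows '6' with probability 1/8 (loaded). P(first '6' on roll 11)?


Geometric: P(X=11) = (1-p)^(k-1)×p = (7/8)^10×1/8 = 282475249/8589934592

P(X=11) = 282475249/8589934592 ≈ 3.29%


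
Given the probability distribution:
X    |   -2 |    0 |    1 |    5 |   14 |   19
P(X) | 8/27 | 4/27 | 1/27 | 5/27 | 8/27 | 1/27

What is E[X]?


E[X] = Σ x·P(X=x)
= (-2)×(8/27) + (0)×(4/27) + (1)×(1/27) + (5)×(5/27) + (14)×(8/27) + (19)×(1/27)
= 47/9

E[X] = 47/9


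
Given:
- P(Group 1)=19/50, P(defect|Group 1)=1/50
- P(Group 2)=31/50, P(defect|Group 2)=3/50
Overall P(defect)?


P(B) = Σ P(B|Aᵢ)×P(Aᵢ)
  1/50×19/50 = 19/2500
  3/50×31/50 = 93/2500
Sum = 28/625

P(defect) = 28/625 ≈ 4.48%


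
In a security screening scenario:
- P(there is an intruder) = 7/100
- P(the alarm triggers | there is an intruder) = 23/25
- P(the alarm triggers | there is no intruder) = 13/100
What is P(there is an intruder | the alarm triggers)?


Using Bayes' theorem:
P(A|B) = P(B|A)·P(A) / P(B)

P(the alarm triggers) = 23/25 × 7/100 + 13/100 × 93/100
= 161/2500 + 1209/10000 = 1853/10000

P(there is an intruder|the alarm triggers) = (161/2500) / (1853/10000) = 644/1853

P(there is an intruder|the alarm triggers) = 644/1853 ≈ 34.75%


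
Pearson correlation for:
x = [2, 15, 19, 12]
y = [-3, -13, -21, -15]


n=4, Σx=48, Σy=-52, Σxy=-780, Σx²=734, Σy²=844
r = (4×(-780) - 48×(-52))/√((4×734 - 48²)(4×844 - (-52)²))
= -624/√(632×672) = -624/√424704 ≈ -624/651.6932 ≈ -0.9575

r ≈ -0.9575


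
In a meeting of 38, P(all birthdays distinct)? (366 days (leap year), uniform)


P(all different) = Π(366-i)/366 for i=0..37
= (366/366)×(365/366)×...×(329/366)
= 0.136703

P ≈ 0.1367 ≈ 13.67%


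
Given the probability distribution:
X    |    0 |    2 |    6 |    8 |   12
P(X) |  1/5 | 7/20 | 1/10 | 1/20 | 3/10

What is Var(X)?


E[X] = 53/10
E[X²] = 257/5
Var(X) = E[X²] - (E[X])² = 257/5 - 2809/100 = 2331/100

Var(X) = 2331/100 ≈ 23.3100


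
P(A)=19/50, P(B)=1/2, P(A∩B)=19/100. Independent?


P(A)×P(B) = 19/100
P(A∩B) = 19/100
Equal ✓ → Independent

Yes, independent


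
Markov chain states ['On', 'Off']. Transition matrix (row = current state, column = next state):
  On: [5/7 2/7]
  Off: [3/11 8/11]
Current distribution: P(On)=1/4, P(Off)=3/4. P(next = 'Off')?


P(next=Off) = Σᵢ P(now=i)×P(i→Off)
= 1/4×2/7 + 3/4×8/11
= 1/14 + 6/11 = 95/154

P = 95/154 ≈ 0.6169


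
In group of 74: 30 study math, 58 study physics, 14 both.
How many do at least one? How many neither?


|A∪B| = 30+58-14 = 74
Neither = 74-74 = 0

At least one: 74; Neither: 0


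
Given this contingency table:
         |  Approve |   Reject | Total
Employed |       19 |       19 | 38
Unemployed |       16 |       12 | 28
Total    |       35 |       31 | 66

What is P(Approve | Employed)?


P(Approve | Employed) = 19/(19+19) = 19/38 = 1/2

P(Approve|Employed) = 1/2 ≈ 50.00%


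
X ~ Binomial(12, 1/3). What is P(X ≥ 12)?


P(X ≥ 12) = Σ P(X=i) for i=12..12
P(X=12) = 1/531441
Sum = 1/531441

P(X ≥ 12) = 1/531441 ≈ 0.00%


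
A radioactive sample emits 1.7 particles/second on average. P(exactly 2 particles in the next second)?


Poisson(λ=1.7): P(X=2) = e^(-λ)×λ^k/k!
= e^(-1.7) × 1.7^2 / 2!
≈ 0.1826835241 × 2.89 / 2 ≈ 0.263978

P(X=2) ≈ 0.263978 ≈ 26.40%


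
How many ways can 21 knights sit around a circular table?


Circular arrangements of 21 distinct objects: fix one position to break rotational symmetry.
(n-1)! = 20! = 2432902008176640000

2432902008176640000


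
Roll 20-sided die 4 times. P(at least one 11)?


P(no 11)^4 = (19/20)^4 = 130321/160000
P(≥1) = 1 - 130321/160000 = 29679/160000

P = 29679/160000 ≈ 18.55%


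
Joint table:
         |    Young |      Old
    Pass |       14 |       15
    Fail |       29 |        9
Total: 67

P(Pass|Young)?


P(Pass|Young) = 14/(14+29) = 14/43

P = 14/43 ≈ 32.56%


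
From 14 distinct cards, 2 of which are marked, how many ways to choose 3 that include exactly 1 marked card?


Choose 1 of the 2 marked cards and 2 of the other 12 cards:
C(2,1)×C(12,2) = 2×66 = 132

132


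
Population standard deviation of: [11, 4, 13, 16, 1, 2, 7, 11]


Mean = 65/8
  (11-65/8)²=529/64
  (4-65/8)²=1089/64
  (13-65/8)²=1521/64
  (16-65/8)²=3969/64
  (1-65/8)²=3249/64
  (2-65/8)²=2401/64
  (7-65/8)²=81/64
  (11-65/8)²=529/64
Σ(x-μ)² = 1671/8
σ² = (1671/8)/8 = 1671/64

σ = √(1671/64) ≈ 5.1097


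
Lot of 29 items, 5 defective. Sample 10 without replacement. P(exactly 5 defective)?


Hypergeometric: C(5,5)×C(24,5)/C(29,10)
= 1×42504/20030010 = 4/1885

P(X=5) = 4/1885 ≈ 0.21%


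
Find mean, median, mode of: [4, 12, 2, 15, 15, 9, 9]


Sorted: [2, 4, 9, 9, 12, 15, 15]
Mean = 66/7
Median = 9
Freq: {4: 1, 12: 1, 2: 1, 15: 2, 9: 2}
Mode: [9, 15]

Mean=66/7, Median=9, Mode=[9, 15]


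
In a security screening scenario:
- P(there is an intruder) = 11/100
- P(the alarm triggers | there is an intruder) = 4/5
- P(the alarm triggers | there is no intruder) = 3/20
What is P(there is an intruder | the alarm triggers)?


Using Bayes' theorem:
P(A|B) = P(B|A)·P(A) / P(B)

P(the alarm triggers) = 4/5 × 11/100 + 3/20 × 89/100
= 11/125 + 267/2000 = 443/2000

P(there is an intruder|the alarm triggers) = (11/125) / (443/2000) = 176/443

P(there is an intruder|the alarm triggers) = 176/443 ≈ 39.73%


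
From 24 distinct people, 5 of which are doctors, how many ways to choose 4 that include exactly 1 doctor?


Choose 1 of the 5 doctors and 3 of the other 19 people:
C(5,1)×C(19,3) = 5×969 = 4845

4845


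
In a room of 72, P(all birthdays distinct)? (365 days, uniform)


P(all different) = Π(365-i)/365 for i=0..71
= (365/365)×(364/365)×...×(294/365)
= 0.000547

P ≈ 0.0005 ≈ 0.05%


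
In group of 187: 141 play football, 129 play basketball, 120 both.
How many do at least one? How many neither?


|A∪B| = 141+129-120 = 150
Neither = 187-150 = 37

At least one: 150; Neither: 37


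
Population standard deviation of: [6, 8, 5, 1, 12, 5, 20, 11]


Mean = 68/8 = 17/2
  (6-17/2)²=25/4
  (8-17/2)²=1/4
  (5-17/2)²=49/4
  (1-17/2)²=225/4
  (12-17/2)²=49/4
  (5-17/2)²=49/4
  (20-17/2)²=529/4
  (11-17/2)²=25/4
Σ(x-μ)² = 238
σ² = 238/8 = 119/4

σ = √(119/4) ≈ 5.4544


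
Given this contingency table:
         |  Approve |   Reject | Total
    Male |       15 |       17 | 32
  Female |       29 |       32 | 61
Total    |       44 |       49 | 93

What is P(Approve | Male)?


P(Approve | Male) = 15/(15+17) = 15/32

P(Approve|Male) = 15/32 ≈ 46.88%


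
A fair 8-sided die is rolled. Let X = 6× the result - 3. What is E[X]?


E[die] = (1+8)/2 = 9/2
E[X] = 6×9/2 - 3 = 24

E[X] = 24


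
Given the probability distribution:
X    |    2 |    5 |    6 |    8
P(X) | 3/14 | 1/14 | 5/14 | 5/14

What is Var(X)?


E[X] = 81/14
E[X²] = 537/14
Var(X) = E[X²] - (E[X])² = 537/14 - 6561/196 = 957/196

Var(X) = 957/196 ≈ 4.8827


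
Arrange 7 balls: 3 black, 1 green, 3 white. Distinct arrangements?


7!/(3!×1!×3!) = 140

140


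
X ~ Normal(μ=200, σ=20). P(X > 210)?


z = (210-200)/20 = 0.5
P(X > 210) = 1 - P(Z ≤ 0.5) = 1 - 0.6915 = 0.3085

P(X > 210) ≈ 0.3085


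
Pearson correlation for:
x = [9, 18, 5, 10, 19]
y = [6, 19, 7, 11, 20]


n=5, Σx=61, Σy=63, Σxy=921, Σx²=891, Σy²=967
r = (5×921 - 61×63)/√((5×891 - 61²)(5×967 - 63²))
= 762/√(734×866) = 762/√635644 ≈ 762/797.2729 ≈ 0.9558

r ≈ 0.9558


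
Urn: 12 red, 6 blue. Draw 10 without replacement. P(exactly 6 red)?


Hypergeometric: C(12,6)×C(6,4)/C(18,10)
= 924×15/43758 = 70/221

P(X=6) = 70/221 ≈ 31.67%


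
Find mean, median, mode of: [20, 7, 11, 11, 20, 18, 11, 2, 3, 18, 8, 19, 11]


Sorted: [2, 3, 7, 8, 11, 11, 11, 11, 18, 18, 19, 20, 20]
Mean = 159/13
Median = 11
Freq: {20: 2, 7: 1, 11: 4, 18: 2, 2: 1, 3: 1, 8: 1, 19: 1}
Mode: [11]

Mean=159/13, Median=11, Mode=11


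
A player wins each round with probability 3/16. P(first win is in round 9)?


Geometric: P(X=9) = (1-p)^(k-1)×p = (13/16)^8×3/16 = 2447192163/68719476736

P(X=9) = 2447192163/68719476736 ≈ 3.56%


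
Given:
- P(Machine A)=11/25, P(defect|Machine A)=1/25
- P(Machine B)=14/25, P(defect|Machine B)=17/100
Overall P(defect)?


P(B) = Σ P(B|Aᵢ)×P(Aᵢ)
  1/25×11/25 = 11/625
  17/100×14/25 = 119/1250
Sum = 141/1250

P(defect) = 141/1250 ≈ 11.28%


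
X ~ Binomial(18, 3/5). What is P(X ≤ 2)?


P(X ≤ 2) = Σ P(X=i) for i=0..2
P(X=0) = 262144/3814697265625
P(X=1) = 7077888/3814697265625
P(X=2) = 90243072/3814697265625
Sum = 97583104/3814697265625

P(X ≤ 2) = 97583104/3814697265625 ≈ 0.00%


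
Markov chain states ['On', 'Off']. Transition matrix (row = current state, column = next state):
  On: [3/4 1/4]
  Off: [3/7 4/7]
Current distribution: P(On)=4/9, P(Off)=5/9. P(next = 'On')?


P(next=On) = Σᵢ P(now=i)×P(i→On)
= 4/9×3/4 + 5/9×3/7
= 1/3 + 5/21 = 4/7

P = 4/7 ≈ 0.5714


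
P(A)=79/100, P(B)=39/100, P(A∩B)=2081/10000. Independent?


P(A)×P(B) = 3081/10000
P(A∩B) = 2081/10000
Not equal → NOT independent

No, not independent


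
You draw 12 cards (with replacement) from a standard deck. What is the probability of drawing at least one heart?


P(not a heart) = 39/52 = 3/4
P(none in 12 draws) = (3/4)^12 = 531441/16777216
P(≥1 heart) = 1 - 531441/16777216 = 16245775/16777216

P = 16245775/16777216 ≈ 96.83%


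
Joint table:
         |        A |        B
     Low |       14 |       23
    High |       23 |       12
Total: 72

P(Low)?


P(Low) = (14+23)/72 = 37/72

P(Low) = 37/72 ≈ 51.39%


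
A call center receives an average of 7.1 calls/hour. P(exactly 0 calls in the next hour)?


Poisson(λ=7.1): P(X=0) = e^(-λ)×λ^k/k!
= e^(-7.1) × 7.1^0 / 0!
≈ 0.0008251049233 × 1 / 1 ≈ 0.000825

P(X=0) ≈ 0.000825 ≈ 0.08%


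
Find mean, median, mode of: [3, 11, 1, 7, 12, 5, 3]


Sorted: [1, 3, 3, 5, 7, 11, 12]
Mean = 42/7 = 6
Median = 5
Freq: {3: 2, 11: 1, 1: 1, 7: 1, 12: 1, 5: 1}
Mode: [3]

Mean=6, Median=5, Mode=3


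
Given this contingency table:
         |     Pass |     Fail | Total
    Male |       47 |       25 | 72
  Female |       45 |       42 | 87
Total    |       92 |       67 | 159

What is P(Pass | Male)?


P(Pass | Male) = 47/(47+25) = 47/72

P(Pass|Male) = 47/72 ≈ 65.28%


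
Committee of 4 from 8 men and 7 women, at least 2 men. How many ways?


Count by #men:
  2M,2W: C(8,2)×C(7,2)=588
  3M,1W: C(8,3)×C(7,1)=392
  4M,0W: C(8,4)×C(7,0)=70
Total = 1050

1050


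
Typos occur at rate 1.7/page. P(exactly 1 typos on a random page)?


Poisson(λ=1.7): P(X=1) = e^(-λ)×λ^k/k!
= e^(-1.7) × 1.7^1 / 1!
≈ 0.1826835241 × 1.7 / 1 ≈ 0.310562

P(X=1) ≈ 0.310562 ≈ 31.06%


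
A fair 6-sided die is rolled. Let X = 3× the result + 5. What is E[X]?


E[die] = (1+6)/2 = 7/2
E[X] = 3×7/2 + 5 = 31/2

E[X] = 31/2


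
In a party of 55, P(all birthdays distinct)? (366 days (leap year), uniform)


P(all different) = Π(366-i)/366 for i=0..54
= (366/366)×(365/366)×...×(312/366)
= 0.013909

P ≈ 0.0139 ≈ 1.39%
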